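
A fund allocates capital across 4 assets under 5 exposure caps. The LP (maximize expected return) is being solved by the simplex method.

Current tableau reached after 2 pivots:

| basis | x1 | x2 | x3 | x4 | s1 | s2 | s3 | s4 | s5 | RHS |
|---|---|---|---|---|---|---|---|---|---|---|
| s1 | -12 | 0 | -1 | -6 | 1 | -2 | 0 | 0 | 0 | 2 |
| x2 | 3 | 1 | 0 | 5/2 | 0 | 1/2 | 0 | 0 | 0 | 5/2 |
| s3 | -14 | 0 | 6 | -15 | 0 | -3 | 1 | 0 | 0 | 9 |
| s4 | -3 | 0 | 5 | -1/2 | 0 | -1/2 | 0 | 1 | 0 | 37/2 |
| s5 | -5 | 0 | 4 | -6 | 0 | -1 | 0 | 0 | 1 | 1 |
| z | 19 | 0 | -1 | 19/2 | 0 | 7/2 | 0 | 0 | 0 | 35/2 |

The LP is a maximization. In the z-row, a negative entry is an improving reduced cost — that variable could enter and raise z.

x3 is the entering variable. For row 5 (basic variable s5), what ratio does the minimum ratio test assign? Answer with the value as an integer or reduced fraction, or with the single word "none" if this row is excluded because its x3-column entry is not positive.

Ratio = RHS / (x3 entry) = 1 / 4 = 1/4.

1/4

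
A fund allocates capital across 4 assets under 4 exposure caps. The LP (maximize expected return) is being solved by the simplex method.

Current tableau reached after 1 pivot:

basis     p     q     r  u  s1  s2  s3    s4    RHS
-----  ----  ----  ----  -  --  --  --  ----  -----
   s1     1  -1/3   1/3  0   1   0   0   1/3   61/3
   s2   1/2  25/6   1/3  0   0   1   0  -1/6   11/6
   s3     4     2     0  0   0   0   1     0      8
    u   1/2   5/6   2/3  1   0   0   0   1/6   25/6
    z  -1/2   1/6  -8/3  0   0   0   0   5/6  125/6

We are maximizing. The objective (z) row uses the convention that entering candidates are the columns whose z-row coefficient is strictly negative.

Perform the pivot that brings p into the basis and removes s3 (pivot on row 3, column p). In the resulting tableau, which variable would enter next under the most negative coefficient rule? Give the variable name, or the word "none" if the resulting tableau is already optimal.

Pivot element 4. New z-row = old z-row − (-1/2)·(row 3/4).
Updated z-row coefficients: p: 0, q: 5/12, r: -8/3, u: 0, s1: 0, s2: 0, s3: 1/8, s4: 5/6.
The most negative is -8/3 in column r, so r would enter next.

r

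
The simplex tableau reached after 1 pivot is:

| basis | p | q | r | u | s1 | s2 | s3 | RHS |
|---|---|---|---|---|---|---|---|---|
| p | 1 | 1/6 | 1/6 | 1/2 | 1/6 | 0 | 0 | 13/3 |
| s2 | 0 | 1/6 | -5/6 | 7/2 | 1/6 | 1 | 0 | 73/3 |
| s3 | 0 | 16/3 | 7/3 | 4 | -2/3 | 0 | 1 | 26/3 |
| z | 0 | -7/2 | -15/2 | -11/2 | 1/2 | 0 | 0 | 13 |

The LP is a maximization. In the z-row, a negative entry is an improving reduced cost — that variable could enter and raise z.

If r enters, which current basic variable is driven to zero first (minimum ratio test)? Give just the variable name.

Ratios: row 1 (p): (13/3)/(1/6) = 26; row 2 (s2): entry -5/6 ≤ 0, skip; row 3 (s3): (26/3)/(7/3) = 26/7.
Minimum ratio 26/7 is in the s3 row, so s3 leaves.

s3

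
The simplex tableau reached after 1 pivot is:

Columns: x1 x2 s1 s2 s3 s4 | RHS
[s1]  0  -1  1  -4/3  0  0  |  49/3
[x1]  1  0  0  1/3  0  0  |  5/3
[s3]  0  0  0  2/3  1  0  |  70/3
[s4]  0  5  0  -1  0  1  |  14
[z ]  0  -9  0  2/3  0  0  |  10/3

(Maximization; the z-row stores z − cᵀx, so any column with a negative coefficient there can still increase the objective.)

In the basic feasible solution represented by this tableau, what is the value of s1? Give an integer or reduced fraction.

49/3

s1 is basic (row 1); its value is the RHS of that row: 49/3.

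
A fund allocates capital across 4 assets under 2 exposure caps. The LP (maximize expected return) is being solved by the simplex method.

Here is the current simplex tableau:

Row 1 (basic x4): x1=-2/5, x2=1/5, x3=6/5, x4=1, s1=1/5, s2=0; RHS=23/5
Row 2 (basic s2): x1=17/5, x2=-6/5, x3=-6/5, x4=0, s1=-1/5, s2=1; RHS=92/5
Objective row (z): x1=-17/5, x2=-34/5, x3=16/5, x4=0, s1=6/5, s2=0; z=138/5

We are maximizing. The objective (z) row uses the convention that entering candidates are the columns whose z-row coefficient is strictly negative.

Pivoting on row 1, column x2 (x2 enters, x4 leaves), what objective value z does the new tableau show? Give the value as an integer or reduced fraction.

Minimum ratio for x2: (23/5)/(1/5) = 23.
z changes by −(z-row coeff of x2)·ratio = −(-34/5)·23 = 782/5.
New z = 138/5 + (782/5) = 184.

184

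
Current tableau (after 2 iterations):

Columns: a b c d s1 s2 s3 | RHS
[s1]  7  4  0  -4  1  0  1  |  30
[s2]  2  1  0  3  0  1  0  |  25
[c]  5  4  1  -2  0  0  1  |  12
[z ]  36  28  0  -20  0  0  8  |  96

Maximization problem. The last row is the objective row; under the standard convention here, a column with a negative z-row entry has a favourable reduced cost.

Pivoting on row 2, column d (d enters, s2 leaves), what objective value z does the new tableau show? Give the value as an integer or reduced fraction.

788/3

Minimum ratio for d: 25/3 = 25/3.
z changes by −(z-row coeff of d)·ratio = −(-20)·(25/3) = 500/3.
New z = 96 + (500/3) = 788/3.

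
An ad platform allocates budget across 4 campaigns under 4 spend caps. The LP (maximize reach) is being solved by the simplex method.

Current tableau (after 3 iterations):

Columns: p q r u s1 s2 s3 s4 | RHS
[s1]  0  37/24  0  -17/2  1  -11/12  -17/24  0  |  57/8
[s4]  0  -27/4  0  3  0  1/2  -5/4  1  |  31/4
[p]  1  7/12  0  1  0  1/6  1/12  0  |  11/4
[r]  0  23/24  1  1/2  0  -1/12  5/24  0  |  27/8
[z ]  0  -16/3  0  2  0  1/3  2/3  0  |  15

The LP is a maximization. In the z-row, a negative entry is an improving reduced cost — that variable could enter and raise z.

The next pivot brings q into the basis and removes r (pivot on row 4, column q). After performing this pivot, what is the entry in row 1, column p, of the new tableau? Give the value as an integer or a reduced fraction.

0

Pivot element is row 4, column q: 23/24.
Normalize row 4: new (row 4, p) = 0/(23/24) = 0.
row 1 ← row 1 − (37/24)·(new row 4): 0 − (37/24)·0 = 0.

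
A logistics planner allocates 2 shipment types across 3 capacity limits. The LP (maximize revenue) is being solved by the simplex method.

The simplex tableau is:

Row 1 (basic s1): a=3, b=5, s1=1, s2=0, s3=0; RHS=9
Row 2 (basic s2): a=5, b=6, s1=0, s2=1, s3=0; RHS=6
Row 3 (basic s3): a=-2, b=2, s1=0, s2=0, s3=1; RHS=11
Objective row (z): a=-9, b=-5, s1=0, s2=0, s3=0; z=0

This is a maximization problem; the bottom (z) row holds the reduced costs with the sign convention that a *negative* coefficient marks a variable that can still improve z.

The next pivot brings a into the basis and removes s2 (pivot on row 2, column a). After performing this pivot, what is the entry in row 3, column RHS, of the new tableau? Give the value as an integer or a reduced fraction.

Pivot element is row 2, column a: 5.
Normalize row 2: new (row 2, RHS) = 6/5 = 6/5.
row 3 ← row 3 − (-2)·(new row 2): 11 − (-2)·(6/5) = 67/5.

67/5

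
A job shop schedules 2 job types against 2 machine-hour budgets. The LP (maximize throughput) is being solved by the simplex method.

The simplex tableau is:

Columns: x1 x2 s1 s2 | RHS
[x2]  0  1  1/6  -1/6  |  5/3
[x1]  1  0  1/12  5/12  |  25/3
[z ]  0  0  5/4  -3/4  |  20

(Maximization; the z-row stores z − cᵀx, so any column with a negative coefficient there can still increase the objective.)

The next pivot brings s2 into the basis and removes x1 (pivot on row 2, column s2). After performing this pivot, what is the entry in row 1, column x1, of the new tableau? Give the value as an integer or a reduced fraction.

Pivot element is row 2, column s2: 5/12.
Normalize row 2: new (row 2, x1) = 1/(5/12) = 12/5.
row 1 ← row 1 − (-1/6)·(new row 2): 0 − (-1/6)·(12/5) = 2/5.

2/5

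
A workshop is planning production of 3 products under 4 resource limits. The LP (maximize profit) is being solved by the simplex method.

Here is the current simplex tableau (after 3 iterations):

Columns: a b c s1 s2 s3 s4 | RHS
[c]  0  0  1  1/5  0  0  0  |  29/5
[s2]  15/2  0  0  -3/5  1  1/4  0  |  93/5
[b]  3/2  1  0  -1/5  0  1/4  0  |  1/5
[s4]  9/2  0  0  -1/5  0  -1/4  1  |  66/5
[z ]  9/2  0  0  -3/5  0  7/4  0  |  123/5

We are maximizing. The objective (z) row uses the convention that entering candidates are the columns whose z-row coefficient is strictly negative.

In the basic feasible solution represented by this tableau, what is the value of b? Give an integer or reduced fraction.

b is basic (row 3); its value is the RHS of that row: 1/5.

1/5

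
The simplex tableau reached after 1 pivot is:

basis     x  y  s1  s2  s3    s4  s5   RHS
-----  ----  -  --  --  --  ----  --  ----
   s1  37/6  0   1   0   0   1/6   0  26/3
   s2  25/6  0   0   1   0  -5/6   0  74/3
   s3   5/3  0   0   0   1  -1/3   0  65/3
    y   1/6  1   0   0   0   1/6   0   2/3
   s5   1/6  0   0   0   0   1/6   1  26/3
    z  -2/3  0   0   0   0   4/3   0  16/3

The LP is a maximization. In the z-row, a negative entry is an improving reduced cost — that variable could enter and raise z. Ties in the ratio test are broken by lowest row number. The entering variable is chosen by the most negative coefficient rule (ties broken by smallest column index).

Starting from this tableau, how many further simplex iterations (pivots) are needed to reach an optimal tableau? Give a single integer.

1

pivot: x in, s1 out → z = 232/37
No improving column remains; optimal.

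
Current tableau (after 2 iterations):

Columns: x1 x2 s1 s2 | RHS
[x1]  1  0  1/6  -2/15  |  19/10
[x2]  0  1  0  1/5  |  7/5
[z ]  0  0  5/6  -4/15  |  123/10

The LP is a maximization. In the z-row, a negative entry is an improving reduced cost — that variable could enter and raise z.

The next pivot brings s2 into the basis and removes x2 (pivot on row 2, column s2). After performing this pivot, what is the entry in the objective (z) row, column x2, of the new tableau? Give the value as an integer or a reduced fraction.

Pivot element is row 2, column s2: 1/5.
Normalize row 2: new (row 2, x2) = 1/(1/5) = 5.
z-row ← z-row − (-4/15)·(new row 2): 0 − (-4/15)·5 = 4/3.

4/3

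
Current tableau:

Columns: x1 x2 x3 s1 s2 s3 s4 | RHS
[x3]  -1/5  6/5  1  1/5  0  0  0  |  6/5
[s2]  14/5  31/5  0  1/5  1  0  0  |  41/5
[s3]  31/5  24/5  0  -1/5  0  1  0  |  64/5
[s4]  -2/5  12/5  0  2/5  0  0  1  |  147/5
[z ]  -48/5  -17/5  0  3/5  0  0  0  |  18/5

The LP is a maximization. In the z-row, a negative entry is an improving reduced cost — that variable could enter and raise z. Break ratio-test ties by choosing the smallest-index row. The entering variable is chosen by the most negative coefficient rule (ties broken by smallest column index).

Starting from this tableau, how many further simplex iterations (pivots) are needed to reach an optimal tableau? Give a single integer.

pivot: x1 in, s3 out → z = 726/31
No improving column remains; optimal.

1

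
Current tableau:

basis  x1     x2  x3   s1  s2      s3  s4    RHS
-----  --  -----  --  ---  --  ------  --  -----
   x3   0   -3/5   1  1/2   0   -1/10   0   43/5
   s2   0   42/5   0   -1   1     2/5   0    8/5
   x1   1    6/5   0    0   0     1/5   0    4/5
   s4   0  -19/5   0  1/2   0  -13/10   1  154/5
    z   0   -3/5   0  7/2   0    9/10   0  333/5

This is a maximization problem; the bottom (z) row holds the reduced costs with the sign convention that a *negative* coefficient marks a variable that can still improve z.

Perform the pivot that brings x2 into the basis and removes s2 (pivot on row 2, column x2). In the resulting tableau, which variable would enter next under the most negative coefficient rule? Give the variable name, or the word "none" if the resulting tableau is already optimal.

none

Pivot element 42/5. New z-row = old z-row − (-3/5)·(row 2/(42/5)).
Updated z-row coefficients: x1: 0, x2: 0, x3: 0, s1: 24/7, s2: 1/14, s3: 13/14, s4: 0.
No coefficient is strictly negative; the tableau after this pivot is optimal.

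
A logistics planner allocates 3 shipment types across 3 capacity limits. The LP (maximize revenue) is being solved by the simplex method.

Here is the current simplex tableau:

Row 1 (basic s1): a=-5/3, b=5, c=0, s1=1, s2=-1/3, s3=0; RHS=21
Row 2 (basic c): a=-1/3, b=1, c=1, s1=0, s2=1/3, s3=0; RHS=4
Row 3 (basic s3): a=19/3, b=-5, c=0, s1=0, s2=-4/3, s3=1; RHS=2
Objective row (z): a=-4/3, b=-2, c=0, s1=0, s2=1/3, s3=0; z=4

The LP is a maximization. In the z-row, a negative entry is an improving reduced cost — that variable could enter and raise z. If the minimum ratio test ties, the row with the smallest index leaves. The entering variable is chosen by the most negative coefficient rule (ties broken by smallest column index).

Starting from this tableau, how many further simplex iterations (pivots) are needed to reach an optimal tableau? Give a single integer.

pivot: b in, c out → z = 12
pivot: a in, s3 out → z = 150/7
No improving column remains; optimal.

2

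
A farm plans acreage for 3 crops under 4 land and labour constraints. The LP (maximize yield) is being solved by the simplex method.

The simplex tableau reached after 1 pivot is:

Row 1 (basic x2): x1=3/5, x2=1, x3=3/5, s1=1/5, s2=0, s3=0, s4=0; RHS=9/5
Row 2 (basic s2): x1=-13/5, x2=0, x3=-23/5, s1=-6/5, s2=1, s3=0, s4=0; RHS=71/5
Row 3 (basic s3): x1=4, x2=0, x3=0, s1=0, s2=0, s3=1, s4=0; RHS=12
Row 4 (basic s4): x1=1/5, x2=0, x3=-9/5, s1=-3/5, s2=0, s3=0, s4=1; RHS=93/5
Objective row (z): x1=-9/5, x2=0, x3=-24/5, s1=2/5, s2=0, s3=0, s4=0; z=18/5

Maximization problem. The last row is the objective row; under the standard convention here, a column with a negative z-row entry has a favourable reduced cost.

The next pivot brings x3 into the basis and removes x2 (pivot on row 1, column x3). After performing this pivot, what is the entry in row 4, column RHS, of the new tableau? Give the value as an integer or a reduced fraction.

24

Pivot element is row 1, column x3: 3/5.
Normalize row 1: new (row 1, RHS) = (9/5)/(3/5) = 3.
row 4 ← row 4 − (-9/5)·(new row 1): 93/5 − (-9/5)·3 = 24.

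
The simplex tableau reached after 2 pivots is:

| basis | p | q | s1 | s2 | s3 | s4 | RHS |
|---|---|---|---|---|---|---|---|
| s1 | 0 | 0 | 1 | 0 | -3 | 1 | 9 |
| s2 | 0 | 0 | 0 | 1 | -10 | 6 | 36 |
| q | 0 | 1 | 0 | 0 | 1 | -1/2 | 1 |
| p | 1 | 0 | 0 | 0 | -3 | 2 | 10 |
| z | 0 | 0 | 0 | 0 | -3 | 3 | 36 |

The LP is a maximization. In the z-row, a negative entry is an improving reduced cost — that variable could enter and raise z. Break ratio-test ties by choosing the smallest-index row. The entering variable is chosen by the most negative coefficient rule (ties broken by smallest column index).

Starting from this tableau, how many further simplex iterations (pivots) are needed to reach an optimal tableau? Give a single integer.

pivot: s3 in, q out → z = 39
No improving column remains; optimal.

1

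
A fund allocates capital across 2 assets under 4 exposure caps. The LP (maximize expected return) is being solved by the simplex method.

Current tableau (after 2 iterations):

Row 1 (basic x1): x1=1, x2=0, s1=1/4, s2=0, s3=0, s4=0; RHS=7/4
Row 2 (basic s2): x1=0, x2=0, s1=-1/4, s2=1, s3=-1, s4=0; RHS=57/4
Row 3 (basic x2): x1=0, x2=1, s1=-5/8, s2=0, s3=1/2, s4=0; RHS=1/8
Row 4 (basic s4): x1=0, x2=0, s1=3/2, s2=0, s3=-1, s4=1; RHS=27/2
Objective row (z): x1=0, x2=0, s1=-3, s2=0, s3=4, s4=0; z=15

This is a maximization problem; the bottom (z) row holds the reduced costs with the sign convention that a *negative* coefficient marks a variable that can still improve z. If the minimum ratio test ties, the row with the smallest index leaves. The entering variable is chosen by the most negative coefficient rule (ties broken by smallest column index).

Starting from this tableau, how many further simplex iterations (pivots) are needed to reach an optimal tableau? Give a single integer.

1

pivot: s1 in, x1 out → z = 36
No improving column remains; optimal.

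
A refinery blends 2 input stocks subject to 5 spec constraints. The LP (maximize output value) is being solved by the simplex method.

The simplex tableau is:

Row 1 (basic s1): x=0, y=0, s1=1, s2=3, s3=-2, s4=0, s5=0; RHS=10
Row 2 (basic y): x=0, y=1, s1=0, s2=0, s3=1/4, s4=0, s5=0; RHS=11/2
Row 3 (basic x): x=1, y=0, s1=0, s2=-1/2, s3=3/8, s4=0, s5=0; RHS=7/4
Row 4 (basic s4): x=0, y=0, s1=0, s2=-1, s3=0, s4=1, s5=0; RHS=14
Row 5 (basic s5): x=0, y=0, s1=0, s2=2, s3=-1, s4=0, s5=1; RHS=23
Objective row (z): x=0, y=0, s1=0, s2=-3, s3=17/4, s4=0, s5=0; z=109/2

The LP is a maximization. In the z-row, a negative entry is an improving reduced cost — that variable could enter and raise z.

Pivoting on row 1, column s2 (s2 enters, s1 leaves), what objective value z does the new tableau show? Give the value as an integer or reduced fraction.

Minimum ratio for s2: 10/3 = 10/3.
z changes by −(z-row coeff of s2)·ratio = −(-3)·(10/3) = 10.
New z = 109/2 + 10 = 129/2.

129/2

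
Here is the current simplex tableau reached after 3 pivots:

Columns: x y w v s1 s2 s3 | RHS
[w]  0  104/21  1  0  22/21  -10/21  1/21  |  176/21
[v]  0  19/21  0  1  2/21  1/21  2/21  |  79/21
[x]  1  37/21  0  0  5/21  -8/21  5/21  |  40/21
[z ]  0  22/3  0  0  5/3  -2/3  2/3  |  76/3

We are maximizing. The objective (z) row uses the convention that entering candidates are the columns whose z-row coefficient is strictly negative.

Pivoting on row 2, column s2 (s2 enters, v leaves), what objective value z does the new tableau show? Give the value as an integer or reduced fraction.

Minimum ratio for s2: (79/21)/(1/21) = 79.
z changes by −(z-row coeff of s2)·ratio = −(-2/3)·79 = 158/3.
New z = 76/3 + (158/3) = 78.

78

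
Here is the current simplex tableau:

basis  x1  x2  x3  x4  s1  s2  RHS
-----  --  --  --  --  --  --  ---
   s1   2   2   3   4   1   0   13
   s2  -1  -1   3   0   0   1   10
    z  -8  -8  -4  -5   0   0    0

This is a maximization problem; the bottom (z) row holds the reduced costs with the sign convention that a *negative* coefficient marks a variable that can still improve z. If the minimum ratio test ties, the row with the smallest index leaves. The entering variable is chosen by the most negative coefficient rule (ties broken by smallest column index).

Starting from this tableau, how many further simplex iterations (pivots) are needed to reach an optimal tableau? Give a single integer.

1

pivot: x1 in, s1 out → z = 52
No improving column remains; optimal.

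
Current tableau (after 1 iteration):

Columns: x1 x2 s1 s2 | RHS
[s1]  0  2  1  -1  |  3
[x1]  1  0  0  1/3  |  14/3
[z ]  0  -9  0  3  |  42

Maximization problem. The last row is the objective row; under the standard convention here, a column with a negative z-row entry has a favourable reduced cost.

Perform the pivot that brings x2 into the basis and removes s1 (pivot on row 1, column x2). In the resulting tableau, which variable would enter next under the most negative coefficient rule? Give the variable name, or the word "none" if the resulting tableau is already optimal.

Pivot element 2. New z-row = old z-row − (-9)·(row 1/2).
Updated z-row coefficients: x1: 0, x2: 0, s1: 9/2, s2: -3/2.
The most negative is -3/2 in column s2, so s2 would enter next.

s2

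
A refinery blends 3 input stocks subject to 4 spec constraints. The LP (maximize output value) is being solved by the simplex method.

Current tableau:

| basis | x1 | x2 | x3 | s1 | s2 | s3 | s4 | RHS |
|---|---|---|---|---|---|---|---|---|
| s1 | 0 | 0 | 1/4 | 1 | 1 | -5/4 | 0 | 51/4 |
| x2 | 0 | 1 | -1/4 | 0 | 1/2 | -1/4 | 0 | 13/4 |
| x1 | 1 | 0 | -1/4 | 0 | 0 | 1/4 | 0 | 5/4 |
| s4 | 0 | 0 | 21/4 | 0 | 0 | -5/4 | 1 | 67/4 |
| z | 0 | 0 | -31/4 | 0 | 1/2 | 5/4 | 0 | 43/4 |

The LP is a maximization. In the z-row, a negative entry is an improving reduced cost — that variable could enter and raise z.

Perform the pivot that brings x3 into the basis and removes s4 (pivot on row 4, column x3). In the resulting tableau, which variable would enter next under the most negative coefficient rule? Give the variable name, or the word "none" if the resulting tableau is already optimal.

Pivot element 21/4. New z-row = old z-row − (-31/4)·(row 4/(21/4)).
Updated z-row coefficients: x1: 0, x2: 0, x3: 0, s1: 0, s2: 1/2, s3: -25/42, s4: 31/21.
The most negative is -25/42 in column s3, so s3 would enter next.

s3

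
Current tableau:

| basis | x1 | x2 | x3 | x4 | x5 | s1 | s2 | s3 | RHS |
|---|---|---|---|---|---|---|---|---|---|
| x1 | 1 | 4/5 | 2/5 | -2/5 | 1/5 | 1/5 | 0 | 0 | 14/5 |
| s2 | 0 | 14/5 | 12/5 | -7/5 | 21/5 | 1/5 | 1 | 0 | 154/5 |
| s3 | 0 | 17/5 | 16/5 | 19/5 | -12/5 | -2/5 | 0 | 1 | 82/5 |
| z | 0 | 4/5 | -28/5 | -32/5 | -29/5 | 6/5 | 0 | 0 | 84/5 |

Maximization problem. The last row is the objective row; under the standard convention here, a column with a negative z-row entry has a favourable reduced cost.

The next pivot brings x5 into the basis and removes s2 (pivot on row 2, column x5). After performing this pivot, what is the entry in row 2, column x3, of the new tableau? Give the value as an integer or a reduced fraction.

4/7

Pivot element is row 2, column x5: 21/5.
Normalize row 2: new (row 2, x3) = (12/5)/(21/5) = 4/7.
Row 2 is the pivot row, so the entry is 4/7.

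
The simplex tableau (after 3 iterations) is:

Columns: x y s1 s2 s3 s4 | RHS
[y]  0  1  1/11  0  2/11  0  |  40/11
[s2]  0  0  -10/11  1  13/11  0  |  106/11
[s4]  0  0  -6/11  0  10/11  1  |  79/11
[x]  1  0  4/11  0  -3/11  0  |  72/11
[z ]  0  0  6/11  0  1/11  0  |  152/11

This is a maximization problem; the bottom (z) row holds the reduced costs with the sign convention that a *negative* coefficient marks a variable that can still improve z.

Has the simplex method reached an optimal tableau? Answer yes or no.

yes

No objective-row coefficient is strictly negative, so no entering variable exists; the tableau is optimal.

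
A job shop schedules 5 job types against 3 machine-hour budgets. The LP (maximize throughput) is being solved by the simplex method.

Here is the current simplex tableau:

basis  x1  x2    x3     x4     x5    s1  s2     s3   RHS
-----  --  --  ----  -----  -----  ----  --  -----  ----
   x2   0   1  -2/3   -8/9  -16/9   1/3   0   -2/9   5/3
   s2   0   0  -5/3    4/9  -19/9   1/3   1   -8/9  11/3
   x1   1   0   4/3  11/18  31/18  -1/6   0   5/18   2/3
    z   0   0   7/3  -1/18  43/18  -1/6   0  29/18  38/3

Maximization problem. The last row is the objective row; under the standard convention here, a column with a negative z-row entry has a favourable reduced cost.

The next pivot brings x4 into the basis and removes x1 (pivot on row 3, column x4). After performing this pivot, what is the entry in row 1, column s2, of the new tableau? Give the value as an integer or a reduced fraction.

0

Pivot element is row 3, column x4: 11/18.
Normalize row 3: new (row 3, s2) = 0/(11/18) = 0.
row 1 ← row 1 − (-8/9)·(new row 3): 0 − (-8/9)·0 = 0.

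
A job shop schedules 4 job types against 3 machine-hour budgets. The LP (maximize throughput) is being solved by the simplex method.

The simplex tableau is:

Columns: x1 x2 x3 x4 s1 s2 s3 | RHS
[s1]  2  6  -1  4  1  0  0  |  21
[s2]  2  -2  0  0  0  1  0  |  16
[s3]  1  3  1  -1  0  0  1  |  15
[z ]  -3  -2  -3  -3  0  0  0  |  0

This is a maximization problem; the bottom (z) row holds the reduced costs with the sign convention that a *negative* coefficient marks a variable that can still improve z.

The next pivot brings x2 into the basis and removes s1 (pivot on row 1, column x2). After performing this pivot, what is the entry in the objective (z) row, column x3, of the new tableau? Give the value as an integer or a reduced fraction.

Pivot element is row 1, column x2: 6.
Normalize row 1: new (row 1, x3) = (-1)/6 = -1/6.
z-row ← z-row − (-2)·(new row 1): -3 − (-2)·(-1/6) = -10/3.

-10/3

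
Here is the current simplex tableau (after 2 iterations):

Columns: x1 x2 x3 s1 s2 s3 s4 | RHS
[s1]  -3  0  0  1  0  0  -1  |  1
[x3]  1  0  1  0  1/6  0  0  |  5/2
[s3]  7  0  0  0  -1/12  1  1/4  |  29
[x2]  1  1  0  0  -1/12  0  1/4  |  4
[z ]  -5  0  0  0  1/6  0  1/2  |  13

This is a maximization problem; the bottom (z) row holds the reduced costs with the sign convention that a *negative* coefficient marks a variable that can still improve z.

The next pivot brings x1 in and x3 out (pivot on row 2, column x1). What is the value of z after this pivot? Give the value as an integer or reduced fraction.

51/2

Minimum ratio for x1: (5/2)/1 = 5/2.
z changes by −(z-row coeff of x1)·ratio = −(-5)·(5/2) = 25/2.
New z = 13 + (25/2) = 51/2.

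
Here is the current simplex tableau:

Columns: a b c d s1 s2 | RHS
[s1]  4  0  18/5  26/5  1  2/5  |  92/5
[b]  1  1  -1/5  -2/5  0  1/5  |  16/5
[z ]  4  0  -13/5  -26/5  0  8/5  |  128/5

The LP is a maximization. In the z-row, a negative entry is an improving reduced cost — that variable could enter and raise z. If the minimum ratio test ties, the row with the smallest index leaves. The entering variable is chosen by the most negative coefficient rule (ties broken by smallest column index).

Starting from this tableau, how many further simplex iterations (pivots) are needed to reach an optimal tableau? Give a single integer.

1

pivot: d in, s1 out → z = 44
No improving column remains; optimal.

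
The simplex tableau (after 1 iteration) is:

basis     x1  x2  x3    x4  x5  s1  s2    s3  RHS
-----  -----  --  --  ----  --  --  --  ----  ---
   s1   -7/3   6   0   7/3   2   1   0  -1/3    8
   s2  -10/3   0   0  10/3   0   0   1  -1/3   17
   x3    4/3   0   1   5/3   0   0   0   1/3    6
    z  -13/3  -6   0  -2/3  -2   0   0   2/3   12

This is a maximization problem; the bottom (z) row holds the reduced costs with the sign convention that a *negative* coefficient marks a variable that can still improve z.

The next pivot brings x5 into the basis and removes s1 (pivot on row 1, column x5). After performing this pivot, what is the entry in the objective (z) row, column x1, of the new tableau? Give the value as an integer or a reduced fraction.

Pivot element is row 1, column x5: 2.
Normalize row 1: new (row 1, x1) = (-7/3)/2 = -7/6.
z-row ← z-row − (-2)·(new row 1): -13/3 − (-2)·(-7/6) = -20/3.

-20/3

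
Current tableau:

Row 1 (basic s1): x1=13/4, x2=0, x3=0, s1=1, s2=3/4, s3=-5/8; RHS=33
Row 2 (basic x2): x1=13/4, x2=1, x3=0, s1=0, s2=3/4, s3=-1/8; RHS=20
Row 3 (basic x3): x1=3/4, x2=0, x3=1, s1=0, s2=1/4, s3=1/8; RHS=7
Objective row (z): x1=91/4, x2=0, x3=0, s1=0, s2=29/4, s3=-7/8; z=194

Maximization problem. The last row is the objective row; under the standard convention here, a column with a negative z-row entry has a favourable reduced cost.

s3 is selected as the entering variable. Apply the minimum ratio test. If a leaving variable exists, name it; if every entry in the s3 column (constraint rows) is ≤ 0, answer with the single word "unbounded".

Ratios: row 1 (s1): entry -5/8 ≤ 0, skip; row 2 (x2): entry -1/8 ≤ 0, skip; row 3 (x3): 7/(1/8) = 56.
Minimum ratio is in the x3 row, so x3 leaves.

x3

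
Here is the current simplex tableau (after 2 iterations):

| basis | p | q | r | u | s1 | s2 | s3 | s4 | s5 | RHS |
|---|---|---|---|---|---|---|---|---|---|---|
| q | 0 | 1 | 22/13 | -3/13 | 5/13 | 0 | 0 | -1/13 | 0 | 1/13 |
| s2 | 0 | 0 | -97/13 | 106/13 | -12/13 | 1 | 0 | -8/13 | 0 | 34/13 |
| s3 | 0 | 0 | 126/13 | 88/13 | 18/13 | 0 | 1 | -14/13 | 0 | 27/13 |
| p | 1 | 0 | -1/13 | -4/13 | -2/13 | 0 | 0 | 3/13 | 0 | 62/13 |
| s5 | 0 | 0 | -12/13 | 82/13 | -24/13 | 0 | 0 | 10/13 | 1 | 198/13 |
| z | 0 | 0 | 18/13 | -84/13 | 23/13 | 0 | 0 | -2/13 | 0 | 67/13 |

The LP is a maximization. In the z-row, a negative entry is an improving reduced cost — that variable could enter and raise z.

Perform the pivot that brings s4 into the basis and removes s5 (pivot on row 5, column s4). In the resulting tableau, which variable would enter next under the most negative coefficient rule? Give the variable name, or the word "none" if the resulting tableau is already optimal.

u

Pivot element 10/13. New z-row = old z-row − (-2/13)·(row 5/(10/13)).
Updated z-row coefficients: p: 0, q: 0, r: 6/5, u: -26/5, s1: 7/5, s2: 0, s3: 0, s4: 0, s5: 1/5.
The most negative is -26/5 in column u, so u would enter next.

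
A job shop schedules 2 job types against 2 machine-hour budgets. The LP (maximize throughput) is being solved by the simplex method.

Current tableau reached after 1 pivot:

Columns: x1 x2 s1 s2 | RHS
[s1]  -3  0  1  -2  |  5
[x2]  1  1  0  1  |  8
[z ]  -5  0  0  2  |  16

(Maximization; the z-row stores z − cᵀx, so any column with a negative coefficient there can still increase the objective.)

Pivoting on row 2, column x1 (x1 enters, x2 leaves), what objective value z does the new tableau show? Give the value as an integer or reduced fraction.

Minimum ratio for x1: 8/1 = 8.
z changes by −(z-row coeff of x1)·ratio = −(-5)·8 = 40.
New z = 16 + 40 = 56.

56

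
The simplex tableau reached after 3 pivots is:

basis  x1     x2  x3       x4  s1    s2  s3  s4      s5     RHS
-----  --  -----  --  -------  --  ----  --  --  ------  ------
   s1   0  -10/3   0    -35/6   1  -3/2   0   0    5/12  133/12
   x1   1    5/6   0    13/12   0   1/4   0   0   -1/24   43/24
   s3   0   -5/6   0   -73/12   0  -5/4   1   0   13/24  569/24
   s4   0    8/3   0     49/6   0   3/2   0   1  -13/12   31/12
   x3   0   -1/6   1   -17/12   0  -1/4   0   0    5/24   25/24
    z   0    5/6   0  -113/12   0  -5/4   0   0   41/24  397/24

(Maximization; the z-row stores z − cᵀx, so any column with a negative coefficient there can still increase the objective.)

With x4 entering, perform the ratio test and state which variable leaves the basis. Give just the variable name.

s4

Ratios: row 1 (s1): entry -35/6 ≤ 0, skip; row 2 (x1): (43/24)/(13/12) = 43/26; row 3 (s3): entry -73/12 ≤ 0, skip; row 4 (s4): (31/12)/(49/6) = 31/98; row 5 (x3): entry -17/12 ≤ 0, skip.
Minimum ratio 31/98 is in the s4 row, so s4 leaves.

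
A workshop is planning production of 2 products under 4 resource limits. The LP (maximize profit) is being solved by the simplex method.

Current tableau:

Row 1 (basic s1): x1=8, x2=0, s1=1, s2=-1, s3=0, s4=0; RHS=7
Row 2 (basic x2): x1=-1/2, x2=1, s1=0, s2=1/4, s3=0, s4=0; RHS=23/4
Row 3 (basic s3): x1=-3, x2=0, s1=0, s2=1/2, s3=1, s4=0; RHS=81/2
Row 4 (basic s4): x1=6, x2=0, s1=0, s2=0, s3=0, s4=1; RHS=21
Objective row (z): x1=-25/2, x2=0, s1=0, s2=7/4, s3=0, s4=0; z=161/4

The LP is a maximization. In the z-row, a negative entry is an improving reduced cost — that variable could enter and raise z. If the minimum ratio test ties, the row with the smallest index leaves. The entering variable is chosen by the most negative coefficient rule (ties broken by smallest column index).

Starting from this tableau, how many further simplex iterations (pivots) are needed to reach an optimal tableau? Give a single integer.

1

pivot: x1 in, s1 out → z = 819/16
No improving column remains; optimal.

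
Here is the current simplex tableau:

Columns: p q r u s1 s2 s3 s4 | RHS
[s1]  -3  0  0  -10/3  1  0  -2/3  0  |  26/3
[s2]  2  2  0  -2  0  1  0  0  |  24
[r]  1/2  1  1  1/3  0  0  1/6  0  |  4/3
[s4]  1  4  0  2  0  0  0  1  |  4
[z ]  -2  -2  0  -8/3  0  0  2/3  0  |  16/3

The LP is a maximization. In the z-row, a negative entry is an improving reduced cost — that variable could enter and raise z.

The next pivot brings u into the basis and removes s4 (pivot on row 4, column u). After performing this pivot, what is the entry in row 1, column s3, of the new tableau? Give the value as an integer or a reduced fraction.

-2/3

Pivot element is row 4, column u: 2.
Normalize row 4: new (row 4, s3) = 0/2 = 0.
row 1 ← row 1 − (-10/3)·(new row 4): -2/3 − (-10/3)·0 = -2/3.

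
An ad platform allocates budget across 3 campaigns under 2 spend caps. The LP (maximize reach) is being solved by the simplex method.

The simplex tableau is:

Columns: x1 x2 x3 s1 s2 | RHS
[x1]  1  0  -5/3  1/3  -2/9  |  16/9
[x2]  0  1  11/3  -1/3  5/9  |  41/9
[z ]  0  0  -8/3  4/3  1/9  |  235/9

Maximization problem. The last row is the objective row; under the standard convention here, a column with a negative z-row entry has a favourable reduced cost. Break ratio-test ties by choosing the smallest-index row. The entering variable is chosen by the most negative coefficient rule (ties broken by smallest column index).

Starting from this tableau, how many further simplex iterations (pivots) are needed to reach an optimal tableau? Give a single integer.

1

pivot: x3 in, x2 out → z = 971/33
No improving column remains; optimal.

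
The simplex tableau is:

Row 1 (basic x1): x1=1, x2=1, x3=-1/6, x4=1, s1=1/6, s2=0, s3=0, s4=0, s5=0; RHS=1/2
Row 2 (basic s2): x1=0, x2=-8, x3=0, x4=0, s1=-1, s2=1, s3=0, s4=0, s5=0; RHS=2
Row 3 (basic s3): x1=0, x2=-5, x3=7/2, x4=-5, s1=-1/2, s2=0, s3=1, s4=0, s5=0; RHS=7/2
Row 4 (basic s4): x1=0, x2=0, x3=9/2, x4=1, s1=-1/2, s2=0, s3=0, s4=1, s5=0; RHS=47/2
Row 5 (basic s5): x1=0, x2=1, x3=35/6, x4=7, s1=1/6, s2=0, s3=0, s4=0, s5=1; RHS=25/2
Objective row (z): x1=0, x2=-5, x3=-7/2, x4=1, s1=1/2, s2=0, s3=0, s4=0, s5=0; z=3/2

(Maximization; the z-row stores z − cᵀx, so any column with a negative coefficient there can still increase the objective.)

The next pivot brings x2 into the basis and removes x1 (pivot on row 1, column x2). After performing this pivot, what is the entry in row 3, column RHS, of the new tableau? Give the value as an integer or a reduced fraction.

6

Pivot element is row 1, column x2: 1.
Normalize row 1: new (row 1, RHS) = (1/2)/1 = 1/2.
row 3 ← row 3 − (-5)·(new row 1): 7/2 − (-5)·(1/2) = 6.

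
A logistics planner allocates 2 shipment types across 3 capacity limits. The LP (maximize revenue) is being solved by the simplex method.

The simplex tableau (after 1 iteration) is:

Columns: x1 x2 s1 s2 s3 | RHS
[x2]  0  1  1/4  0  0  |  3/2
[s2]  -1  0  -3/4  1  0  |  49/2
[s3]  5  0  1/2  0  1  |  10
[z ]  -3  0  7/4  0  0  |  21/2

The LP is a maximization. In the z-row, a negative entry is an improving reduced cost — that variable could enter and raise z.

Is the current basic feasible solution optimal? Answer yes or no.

Column x1 has objective-row coefficient -3, which is negative; an improving pivot exists, so not yet optimal.

no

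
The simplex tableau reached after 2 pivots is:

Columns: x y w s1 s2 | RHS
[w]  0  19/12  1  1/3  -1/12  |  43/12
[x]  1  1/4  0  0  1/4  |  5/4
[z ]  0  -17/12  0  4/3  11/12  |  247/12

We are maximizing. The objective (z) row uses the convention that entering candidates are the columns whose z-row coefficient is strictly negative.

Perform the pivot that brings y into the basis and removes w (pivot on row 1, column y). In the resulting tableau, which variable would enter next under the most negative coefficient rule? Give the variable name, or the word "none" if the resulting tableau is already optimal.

Pivot element 19/12. New z-row = old z-row − (-17/12)·(row 1/(19/12)).
Updated z-row coefficients: x: 0, y: 0, w: 17/19, s1: 31/19, s2: 16/19.
No coefficient is strictly negative; the tableau after this pivot is optimal.

none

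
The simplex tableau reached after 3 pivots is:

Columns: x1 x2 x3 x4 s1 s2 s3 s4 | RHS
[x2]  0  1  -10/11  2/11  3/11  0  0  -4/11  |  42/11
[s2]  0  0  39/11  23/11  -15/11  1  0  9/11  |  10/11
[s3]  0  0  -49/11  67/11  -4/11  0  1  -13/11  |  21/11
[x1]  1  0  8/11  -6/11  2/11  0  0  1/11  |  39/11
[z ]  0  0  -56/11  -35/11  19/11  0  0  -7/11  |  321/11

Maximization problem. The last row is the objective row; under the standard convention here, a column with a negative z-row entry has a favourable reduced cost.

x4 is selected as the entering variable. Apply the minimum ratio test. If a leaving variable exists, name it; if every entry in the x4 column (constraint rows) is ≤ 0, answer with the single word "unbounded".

s3

Ratios: row 1 (x2): (42/11)/(2/11) = 21; row 2 (s2): (10/11)/(23/11) = 10/23; row 3 (s3): (21/11)/(67/11) = 21/67; row 4 (x1): entry -6/11 ≤ 0, skip.
Minimum ratio is in the s3 row, so s3 leaves.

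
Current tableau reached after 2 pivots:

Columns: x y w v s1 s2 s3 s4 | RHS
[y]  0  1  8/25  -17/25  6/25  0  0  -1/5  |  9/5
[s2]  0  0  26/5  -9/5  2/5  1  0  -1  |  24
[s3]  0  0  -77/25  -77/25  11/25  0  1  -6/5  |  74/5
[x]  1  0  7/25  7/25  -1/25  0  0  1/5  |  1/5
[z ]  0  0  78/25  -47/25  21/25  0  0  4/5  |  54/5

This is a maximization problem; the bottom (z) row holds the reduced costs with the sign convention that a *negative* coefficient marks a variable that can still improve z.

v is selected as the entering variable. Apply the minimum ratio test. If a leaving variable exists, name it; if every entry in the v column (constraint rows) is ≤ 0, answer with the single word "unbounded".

Ratios: row 1 (y): entry -17/25 ≤ 0, skip; row 2 (s2): entry -9/5 ≤ 0, skip; row 3 (s3): entry -77/25 ≤ 0, skip; row 4 (x): (1/5)/(7/25) = 5/7.
Minimum ratio is in the x row, so x leaves.

x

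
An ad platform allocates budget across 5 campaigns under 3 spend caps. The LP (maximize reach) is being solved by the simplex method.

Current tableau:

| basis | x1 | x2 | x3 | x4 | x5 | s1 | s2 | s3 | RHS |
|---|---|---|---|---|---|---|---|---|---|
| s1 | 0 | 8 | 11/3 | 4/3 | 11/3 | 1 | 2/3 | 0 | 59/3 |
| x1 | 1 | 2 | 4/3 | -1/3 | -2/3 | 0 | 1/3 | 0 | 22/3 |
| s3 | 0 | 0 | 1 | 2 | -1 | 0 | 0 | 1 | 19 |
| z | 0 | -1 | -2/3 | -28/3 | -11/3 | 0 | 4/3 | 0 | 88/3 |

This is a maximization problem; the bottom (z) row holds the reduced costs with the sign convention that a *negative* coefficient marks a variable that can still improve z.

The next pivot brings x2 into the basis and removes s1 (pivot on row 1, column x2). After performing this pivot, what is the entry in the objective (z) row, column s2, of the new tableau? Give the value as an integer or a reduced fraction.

Pivot element is row 1, column x2: 8.
Normalize row 1: new (row 1, s2) = (2/3)/8 = 1/12.
z-row ← z-row − (-1)·(new row 1): 4/3 − (-1)·(1/12) = 17/12.

17/12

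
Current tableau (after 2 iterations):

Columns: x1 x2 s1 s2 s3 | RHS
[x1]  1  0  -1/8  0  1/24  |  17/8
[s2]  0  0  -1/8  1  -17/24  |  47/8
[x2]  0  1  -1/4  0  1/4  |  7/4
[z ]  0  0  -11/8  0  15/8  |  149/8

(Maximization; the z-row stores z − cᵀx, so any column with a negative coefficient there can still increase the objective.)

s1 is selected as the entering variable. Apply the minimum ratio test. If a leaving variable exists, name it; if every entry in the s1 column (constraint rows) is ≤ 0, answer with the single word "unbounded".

s1-column entries: row 1: -1/8, row 2: -1/8, row 3: -1/4. All ≤ 0, so s1 can increase without bound; the LP is unbounded in this direction.

unbounded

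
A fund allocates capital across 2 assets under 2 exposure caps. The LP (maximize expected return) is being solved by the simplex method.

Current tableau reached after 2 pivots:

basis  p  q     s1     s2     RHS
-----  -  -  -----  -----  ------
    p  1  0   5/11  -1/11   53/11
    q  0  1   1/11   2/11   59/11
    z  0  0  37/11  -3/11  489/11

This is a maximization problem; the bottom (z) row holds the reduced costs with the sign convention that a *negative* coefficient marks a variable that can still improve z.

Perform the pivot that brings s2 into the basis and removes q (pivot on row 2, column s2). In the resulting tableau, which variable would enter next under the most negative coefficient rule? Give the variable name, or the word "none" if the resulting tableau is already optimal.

Pivot element 2/11. New z-row = old z-row − (-3/11)·(row 2/(2/11)).
Updated z-row coefficients: p: 0, q: 3/2, s1: 7/2, s2: 0.
No coefficient is strictly negative; the tableau after this pivot is optimal.

none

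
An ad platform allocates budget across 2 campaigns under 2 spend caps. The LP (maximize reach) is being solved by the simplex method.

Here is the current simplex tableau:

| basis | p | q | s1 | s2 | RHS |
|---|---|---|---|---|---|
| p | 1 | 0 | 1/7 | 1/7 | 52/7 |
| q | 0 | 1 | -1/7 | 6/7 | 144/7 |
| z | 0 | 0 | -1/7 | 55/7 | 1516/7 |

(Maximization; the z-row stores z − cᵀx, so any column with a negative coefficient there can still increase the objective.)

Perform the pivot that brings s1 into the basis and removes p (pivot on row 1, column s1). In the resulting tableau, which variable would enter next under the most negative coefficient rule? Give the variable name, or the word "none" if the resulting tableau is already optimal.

Pivot element 1/7. New z-row = old z-row − (-1/7)·(row 1/(1/7)).
Updated z-row coefficients: p: 1, q: 0, s1: 0, s2: 8.
No coefficient is strictly negative; the tableau after this pivot is optimal.

none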